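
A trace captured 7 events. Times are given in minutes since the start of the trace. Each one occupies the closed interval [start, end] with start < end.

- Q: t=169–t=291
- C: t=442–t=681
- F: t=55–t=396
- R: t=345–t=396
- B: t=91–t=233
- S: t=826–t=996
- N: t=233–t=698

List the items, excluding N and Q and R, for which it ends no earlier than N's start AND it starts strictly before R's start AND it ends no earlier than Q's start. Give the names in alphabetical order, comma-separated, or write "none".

B, F

Conditions: its end is no earlier than N's start (X.end >= t=233) AND its start is strictly before R's start (X.start < t=345) AND its end is no earlier than Q's start (X.end >= t=169).
B: end t=233 >= t=233? ✓; start t=91 < t=345? ✓; end t=233 >= t=169? ✓ → yes.
C: end t=681 >= t=233? ✓; start t=442 < t=345? ✗; end t=681 >= t=169? ✓ → no.
F: end t=396 >= t=233? ✓; start t=55 < t=345? ✓; end t=396 >= t=169? ✓ → yes.
S: end t=996 >= t=233? ✓; start t=826 < t=345? ✗; end t=996 >= t=169? ✓ → no.
Result: B, F.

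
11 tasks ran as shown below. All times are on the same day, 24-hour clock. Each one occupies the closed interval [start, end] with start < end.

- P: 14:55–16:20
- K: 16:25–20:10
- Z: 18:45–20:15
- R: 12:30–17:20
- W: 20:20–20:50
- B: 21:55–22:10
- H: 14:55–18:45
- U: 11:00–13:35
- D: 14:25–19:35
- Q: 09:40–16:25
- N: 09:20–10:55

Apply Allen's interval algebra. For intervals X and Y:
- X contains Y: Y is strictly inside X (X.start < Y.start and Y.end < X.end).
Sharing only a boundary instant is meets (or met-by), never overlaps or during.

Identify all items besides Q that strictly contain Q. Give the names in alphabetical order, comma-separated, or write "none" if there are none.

none

Target Q = [09:40, 16:25].
B [21:55, 22:10] → after → no.
D [14:25, 19:35] → overlapped-by → no.
H [14:55, 18:45] → overlapped-by → no.
K [16:25, 20:10] → met-by → no.
N [09:20, 10:55] → overlaps → no.
P [14:55, 16:20] → during → no.
R [12:30, 17:20] → overlapped-by → no.
U [11:00, 13:35] → during → no.
W [20:20, 20:50] → after → no.
Z [18:45, 20:15] → after → no.
Result: none.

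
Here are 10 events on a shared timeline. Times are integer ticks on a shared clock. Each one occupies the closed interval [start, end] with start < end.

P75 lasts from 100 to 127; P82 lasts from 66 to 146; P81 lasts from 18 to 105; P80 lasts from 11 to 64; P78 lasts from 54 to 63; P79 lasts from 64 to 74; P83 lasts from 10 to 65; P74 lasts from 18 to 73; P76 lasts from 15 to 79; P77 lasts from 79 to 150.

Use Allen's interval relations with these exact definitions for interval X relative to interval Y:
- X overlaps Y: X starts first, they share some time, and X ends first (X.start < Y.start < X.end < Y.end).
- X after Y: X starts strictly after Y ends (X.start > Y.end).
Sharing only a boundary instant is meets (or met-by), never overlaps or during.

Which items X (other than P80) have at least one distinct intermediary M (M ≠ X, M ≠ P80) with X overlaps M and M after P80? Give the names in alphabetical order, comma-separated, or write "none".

Target P80 = [11, 64].
Intermediaries M with M after P80: P75, P77, P82.
Via P75 — items with X overlaps P75: P81.
Via P77 — items with X overlaps P77: P81, P82.
Via P82 — items with X overlaps P82: P74, P76, P79, P81.
Union: P74, P76, P79, P81, P82.

P74, P76, P79, P81, P82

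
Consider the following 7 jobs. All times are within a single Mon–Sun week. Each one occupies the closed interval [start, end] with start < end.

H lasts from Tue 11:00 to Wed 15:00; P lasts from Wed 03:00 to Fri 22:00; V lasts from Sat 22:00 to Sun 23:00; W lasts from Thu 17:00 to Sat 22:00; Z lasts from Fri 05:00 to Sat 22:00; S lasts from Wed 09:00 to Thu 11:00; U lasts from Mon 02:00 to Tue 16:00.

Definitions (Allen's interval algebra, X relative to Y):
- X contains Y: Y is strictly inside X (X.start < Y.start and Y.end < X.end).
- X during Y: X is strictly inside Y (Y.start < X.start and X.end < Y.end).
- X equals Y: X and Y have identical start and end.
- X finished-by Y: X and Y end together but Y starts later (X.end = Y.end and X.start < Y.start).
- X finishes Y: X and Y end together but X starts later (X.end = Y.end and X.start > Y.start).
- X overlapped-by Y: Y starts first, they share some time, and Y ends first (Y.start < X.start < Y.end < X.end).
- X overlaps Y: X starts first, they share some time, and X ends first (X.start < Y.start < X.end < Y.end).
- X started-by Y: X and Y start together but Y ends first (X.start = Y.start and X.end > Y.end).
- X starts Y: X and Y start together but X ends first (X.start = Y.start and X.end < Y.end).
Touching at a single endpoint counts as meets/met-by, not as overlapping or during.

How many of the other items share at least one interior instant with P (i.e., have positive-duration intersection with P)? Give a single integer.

Target P = [Wed 03:00, Fri 22:00].
H [Tue 11:00, Wed 15:00] → overlaps → counts.
S [Wed 09:00, Thu 11:00] → during → counts.
U [Mon 02:00, Tue 16:00] → before → no.
V [Sat 22:00, Sun 23:00] → after → no.
W [Thu 17:00, Sat 22:00] → overlapped-by → counts.
Z [Fri 05:00, Sat 22:00] → overlapped-by → counts.
Total: 4.

4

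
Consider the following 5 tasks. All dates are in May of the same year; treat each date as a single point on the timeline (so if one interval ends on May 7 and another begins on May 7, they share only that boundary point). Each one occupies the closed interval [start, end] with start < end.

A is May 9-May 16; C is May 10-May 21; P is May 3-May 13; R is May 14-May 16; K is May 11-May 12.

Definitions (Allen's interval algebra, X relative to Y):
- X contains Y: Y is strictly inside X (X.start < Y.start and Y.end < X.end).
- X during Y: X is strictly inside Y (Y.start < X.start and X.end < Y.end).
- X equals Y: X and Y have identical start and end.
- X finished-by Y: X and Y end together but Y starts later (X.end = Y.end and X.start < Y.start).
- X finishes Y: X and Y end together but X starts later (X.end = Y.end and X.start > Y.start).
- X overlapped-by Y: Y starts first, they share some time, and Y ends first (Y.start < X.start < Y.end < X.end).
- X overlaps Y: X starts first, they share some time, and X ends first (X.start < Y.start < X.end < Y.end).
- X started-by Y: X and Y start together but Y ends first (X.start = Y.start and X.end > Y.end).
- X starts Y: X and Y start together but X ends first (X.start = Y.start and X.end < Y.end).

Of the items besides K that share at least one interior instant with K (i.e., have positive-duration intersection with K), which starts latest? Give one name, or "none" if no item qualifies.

C

Target K = [May 11, May 12].
A [May 9, May 16] → contains → candidate.
C [May 10, May 21] → contains → candidate.
P [May 3, May 13] → contains → candidate.
R [May 14, May 16] → after → excluded.
Among candidates, latest start is May 10 → C.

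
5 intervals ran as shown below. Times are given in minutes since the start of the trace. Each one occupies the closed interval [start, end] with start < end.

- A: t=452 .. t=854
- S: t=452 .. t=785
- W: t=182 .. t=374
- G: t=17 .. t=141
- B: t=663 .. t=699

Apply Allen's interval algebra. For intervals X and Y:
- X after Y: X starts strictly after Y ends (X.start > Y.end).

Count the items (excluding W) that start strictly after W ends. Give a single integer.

Target W = [t=182, t=374].
A [t=452, t=854] → after → counts.
B [t=663, t=699] → after → counts.
G [t=17, t=141] → before → no.
S [t=452, t=785] → after → counts.
Total: 3.

3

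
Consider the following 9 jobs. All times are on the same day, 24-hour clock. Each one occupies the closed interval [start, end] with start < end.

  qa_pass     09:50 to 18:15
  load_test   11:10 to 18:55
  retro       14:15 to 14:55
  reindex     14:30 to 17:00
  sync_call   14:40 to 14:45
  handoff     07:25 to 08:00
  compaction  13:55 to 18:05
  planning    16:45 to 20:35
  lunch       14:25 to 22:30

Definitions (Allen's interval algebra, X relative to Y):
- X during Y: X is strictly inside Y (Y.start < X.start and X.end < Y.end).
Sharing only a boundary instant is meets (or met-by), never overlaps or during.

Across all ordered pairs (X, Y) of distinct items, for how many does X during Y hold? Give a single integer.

16

Checking all 72 ordered pairs for relation 'during'; matching pairs in alphabetical order:
(compaction, load_test): compaction during load_test ✓
(compaction, qa_pass): compaction during qa_pass ✓
(planning, lunch): planning during lunch ✓
(reindex, compaction): reindex during compaction ✓
(reindex, load_test): reindex during load_test ✓
(reindex, lunch): reindex during lunch ✓
(reindex, qa_pass): reindex during qa_pass ✓
(retro, compaction): retro during compaction ✓
(retro, load_test): retro during load_test ✓
(retro, qa_pass): retro during qa_pass ✓
(sync_call, compaction): sync_call during compaction ✓
(sync_call, load_test): sync_call during load_test ✓
(sync_call, lunch): sync_call during lunch ✓
(sync_call, qa_pass): sync_call during qa_pass ✓
(sync_call, reindex): sync_call during reindex ✓
(sync_call, retro): sync_call during retro ✓
Count: 16.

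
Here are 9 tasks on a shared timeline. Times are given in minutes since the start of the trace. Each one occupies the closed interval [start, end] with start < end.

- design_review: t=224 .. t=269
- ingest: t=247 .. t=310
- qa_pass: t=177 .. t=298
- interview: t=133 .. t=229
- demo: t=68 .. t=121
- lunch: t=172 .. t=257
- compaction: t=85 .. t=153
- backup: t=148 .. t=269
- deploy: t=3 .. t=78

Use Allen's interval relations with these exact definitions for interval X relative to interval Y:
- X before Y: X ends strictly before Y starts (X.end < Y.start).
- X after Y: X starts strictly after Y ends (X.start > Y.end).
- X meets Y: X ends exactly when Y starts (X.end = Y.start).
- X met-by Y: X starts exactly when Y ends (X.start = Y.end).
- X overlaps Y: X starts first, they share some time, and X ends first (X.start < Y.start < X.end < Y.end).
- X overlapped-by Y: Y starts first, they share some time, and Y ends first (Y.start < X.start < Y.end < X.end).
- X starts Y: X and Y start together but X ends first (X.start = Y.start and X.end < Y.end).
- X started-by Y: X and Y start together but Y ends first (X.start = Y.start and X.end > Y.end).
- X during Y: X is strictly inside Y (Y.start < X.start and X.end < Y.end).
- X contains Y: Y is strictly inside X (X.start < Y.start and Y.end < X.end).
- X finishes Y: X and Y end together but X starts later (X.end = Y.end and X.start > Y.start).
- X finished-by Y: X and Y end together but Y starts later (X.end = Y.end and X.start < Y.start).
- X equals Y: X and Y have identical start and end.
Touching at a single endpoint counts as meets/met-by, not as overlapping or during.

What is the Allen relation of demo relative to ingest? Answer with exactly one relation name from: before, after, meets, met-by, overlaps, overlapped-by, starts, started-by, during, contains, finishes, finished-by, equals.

demo = [t=68, t=121]; ingest = [t=247, t=310].
Compare endpoints: demo.start < ingest.start, demo.start < ingest.end, demo.end < ingest.start, demo.end < ingest.end.
That pattern is 'before'.

before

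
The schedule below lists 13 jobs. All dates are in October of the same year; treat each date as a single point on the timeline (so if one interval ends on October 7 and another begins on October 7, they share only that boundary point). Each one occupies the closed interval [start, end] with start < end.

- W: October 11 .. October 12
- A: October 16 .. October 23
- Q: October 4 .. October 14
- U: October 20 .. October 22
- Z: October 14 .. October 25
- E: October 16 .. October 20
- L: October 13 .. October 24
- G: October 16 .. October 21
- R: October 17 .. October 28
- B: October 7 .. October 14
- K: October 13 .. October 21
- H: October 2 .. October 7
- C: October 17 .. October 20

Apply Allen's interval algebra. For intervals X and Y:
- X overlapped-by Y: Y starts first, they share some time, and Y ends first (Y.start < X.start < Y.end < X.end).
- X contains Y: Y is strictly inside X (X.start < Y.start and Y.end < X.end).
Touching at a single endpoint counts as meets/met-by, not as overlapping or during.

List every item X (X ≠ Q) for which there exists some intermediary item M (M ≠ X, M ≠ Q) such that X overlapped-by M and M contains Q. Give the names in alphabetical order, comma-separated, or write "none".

none

Target Q = [October 4, October 14].
Intermediaries M with M contains Q: none.
Union: none.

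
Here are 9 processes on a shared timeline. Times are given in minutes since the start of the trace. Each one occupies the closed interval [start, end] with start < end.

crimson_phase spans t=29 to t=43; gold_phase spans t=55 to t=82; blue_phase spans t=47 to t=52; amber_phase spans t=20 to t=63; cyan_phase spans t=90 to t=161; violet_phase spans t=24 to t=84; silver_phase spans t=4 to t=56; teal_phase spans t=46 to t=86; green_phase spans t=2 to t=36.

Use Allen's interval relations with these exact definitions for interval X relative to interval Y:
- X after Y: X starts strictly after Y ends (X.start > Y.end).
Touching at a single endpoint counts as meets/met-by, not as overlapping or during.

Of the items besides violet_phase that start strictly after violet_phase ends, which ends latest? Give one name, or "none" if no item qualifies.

Target violet_phase = [t=24, t=84].
amber_phase [t=20, t=63] → overlaps → excluded.
blue_phase [t=47, t=52] → during → excluded.
crimson_phase [t=29, t=43] → during → excluded.
cyan_phase [t=90, t=161] → after → candidate.
gold_phase [t=55, t=82] → during → excluded.
green_phase [t=2, t=36] → overlaps → excluded.
silver_phase [t=4, t=56] → overlaps → excluded.
teal_phase [t=46, t=86] → overlapped-by → excluded.
Among candidates, latest end is t=161 → cyan_phase.

cyan_phase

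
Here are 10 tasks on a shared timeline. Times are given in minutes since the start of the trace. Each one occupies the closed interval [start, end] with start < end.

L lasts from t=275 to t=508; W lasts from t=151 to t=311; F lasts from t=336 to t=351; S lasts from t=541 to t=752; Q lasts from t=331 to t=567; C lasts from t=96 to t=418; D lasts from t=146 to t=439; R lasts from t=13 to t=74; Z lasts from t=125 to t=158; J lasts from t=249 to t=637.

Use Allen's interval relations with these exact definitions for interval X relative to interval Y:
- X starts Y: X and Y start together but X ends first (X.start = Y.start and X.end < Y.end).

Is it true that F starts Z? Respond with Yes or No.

No

F = [t=336, t=351], Z = [t=125, t=158].
Actual relation of F to Z: after.
Asked whether 'starts' holds → No.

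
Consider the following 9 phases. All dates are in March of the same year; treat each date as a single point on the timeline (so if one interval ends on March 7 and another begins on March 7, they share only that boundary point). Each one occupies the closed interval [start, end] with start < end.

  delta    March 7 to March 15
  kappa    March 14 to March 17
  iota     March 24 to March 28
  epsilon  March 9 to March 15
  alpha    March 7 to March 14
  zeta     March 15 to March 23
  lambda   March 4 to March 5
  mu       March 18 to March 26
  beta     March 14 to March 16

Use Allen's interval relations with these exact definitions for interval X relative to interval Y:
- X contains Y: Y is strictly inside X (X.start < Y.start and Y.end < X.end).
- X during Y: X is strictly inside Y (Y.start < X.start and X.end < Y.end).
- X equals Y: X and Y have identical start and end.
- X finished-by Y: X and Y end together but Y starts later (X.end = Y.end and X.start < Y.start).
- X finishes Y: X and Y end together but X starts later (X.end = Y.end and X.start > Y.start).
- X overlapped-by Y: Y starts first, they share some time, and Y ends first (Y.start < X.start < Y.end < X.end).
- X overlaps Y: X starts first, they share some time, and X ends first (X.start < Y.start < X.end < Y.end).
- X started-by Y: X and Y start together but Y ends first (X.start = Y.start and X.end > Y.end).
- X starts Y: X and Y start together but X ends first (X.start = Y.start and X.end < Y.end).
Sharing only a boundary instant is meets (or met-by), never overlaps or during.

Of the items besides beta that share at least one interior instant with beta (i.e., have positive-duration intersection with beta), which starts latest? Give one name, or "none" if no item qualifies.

zeta

Target beta = [March 14, March 16].
alpha [March 7, March 14] → meets → excluded.
delta [March 7, March 15] → overlaps → candidate.
epsilon [March 9, March 15] → overlaps → candidate.
iota [March 24, March 28] → after → excluded.
kappa [March 14, March 17] → started-by → candidate.
lambda [March 4, March 5] → before → excluded.
mu [March 18, March 26] → after → excluded.
zeta [March 15, March 23] → overlapped-by → candidate.
Among candidates, latest start is March 15 → zeta.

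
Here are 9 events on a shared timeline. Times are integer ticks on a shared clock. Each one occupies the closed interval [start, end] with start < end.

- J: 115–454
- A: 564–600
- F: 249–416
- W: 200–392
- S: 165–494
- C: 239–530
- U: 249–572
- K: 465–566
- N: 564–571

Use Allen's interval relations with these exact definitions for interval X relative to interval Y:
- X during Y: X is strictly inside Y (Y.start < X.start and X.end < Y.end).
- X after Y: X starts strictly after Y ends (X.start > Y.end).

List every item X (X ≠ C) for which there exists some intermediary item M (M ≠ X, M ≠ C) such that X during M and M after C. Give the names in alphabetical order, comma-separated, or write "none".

none

Target C = [239, 530].
Intermediaries M with M after C: A, N.
Via A — items with X during A: none.
Via N — items with X during N: none.
Union: none.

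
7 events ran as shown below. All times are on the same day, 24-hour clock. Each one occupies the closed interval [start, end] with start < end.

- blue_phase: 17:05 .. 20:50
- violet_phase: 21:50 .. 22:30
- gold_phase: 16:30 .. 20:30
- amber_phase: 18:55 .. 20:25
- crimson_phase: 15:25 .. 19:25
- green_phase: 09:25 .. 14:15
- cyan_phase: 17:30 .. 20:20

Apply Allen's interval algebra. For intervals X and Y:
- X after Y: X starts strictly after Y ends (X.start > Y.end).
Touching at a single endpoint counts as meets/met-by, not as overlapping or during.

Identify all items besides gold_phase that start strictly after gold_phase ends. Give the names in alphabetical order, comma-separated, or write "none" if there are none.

violet_phase

Target gold_phase = [16:30, 20:30].
amber_phase [18:55, 20:25] → during → no.
blue_phase [17:05, 20:50] → overlapped-by → no.
crimson_phase [15:25, 19:25] → overlaps → no.
cyan_phase [17:30, 20:20] → during → no.
green_phase [09:25, 14:15] → before → no.
violet_phase [21:50, 22:30] → after → yes.
Result: violet_phase.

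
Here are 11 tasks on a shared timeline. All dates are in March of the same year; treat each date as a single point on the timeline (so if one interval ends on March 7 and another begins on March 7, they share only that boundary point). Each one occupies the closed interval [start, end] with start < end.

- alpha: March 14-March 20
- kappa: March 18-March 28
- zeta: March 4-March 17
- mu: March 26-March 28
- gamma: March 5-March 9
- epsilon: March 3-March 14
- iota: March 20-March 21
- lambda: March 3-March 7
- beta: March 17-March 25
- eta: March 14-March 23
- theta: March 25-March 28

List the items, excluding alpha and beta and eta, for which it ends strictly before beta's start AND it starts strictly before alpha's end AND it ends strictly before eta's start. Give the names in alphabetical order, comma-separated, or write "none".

Conditions: its end is strictly before beta's start (X.end < March 17) AND its start is strictly before alpha's end (X.start < March 20) AND its end is strictly before eta's start (X.end < March 14).
epsilon: end March 14 < March 17? ✓; start March 3 < March 20? ✓; end March 14 < March 14? ✗ → no.
gamma: end March 9 < March 17? ✓; start March 5 < March 20? ✓; end March 9 < March 14? ✓ → yes.
iota: end March 21 < March 17? ✗; start March 20 < March 20? ✗; end March 21 < March 14? ✗ → no.
kappa: end March 28 < March 17? ✗; start March 18 < March 20? ✓; end March 28 < March 14? ✗ → no.
lambda: end March 7 < March 17? ✓; start March 3 < March 20? ✓; end March 7 < March 14? ✓ → yes.
mu: end March 28 < March 17? ✗; start March 26 < March 20? ✗; end March 28 < March 14? ✗ → no.
theta: end March 28 < March 17? ✗; start March 25 < March 20? ✗; end March 28 < March 14? ✗ → no.
zeta: end March 17 < March 17? ✗; start March 4 < March 20? ✓; end March 17 < March 14? ✗ → no.
Result: gamma, lambda.

gamma, lambda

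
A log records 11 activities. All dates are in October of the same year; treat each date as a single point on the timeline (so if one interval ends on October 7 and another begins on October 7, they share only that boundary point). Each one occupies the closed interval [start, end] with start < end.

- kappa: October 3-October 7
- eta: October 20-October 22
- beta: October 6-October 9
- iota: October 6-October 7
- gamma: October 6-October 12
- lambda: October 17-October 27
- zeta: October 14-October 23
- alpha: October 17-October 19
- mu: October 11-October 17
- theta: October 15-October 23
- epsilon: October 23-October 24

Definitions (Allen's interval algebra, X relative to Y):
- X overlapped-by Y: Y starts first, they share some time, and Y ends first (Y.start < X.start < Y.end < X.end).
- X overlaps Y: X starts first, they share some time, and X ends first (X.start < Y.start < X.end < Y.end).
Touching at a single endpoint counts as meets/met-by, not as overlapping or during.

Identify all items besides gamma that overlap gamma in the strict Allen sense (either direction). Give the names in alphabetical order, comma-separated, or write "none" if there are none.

Target gamma = [October 6, October 12].
alpha [October 17, October 19] → after → no.
beta [October 6, October 9] → starts → no.
epsilon [October 23, October 24] → after → no.
eta [October 20, October 22] → after → no.
iota [October 6, October 7] → starts → no.
kappa [October 3, October 7] → overlaps → yes.
lambda [October 17, October 27] → after → no.
mu [October 11, October 17] → overlapped-by → yes.
theta [October 15, October 23] → after → no.
zeta [October 14, October 23] → after → no.
Result: kappa, mu.

kappa, mu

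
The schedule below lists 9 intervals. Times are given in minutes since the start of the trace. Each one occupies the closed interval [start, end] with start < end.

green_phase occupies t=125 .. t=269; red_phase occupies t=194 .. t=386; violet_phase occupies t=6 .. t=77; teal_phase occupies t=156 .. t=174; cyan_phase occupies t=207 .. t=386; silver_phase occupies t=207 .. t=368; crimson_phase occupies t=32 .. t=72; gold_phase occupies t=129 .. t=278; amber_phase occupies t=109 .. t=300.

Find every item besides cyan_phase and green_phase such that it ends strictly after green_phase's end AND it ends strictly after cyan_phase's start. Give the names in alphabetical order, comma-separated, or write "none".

Conditions: its end is strictly after green_phase's end (X.end > t=269) AND its end is strictly after cyan_phase's start (X.end > t=207).
amber_phase: end t=300 > t=269? ✓; end t=300 > t=207? ✓ → yes.
crimson_phase: end t=72 > t=269? ✗; end t=72 > t=207? ✗ → no.
gold_phase: end t=278 > t=269? ✓; end t=278 > t=207? ✓ → yes.
red_phase: end t=386 > t=269? ✓; end t=386 > t=207? ✓ → yes.
silver_phase: end t=368 > t=269? ✓; end t=368 > t=207? ✓ → yes.
teal_phase: end t=174 > t=269? ✗; end t=174 > t=207? ✗ → no.
violet_phase: end t=77 > t=269? ✗; end t=77 > t=207? ✗ → no.
Result: amber_phase, gold_phase, red_phase, silver_phase.

amber_phase, gold_phase, red_phase, silver_phase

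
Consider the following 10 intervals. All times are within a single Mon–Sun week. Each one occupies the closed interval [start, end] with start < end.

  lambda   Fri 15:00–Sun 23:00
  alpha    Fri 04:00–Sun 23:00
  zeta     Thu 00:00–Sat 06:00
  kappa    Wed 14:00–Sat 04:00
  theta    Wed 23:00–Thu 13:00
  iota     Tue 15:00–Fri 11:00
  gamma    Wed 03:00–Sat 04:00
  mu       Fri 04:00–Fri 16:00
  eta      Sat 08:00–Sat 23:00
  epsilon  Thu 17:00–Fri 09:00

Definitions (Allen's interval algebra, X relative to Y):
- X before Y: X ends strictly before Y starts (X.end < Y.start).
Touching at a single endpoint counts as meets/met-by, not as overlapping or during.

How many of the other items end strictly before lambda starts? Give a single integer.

Target lambda = [Fri 15:00, Sun 23:00].
alpha [Fri 04:00, Sun 23:00] → finished-by → no.
epsilon [Thu 17:00, Fri 09:00] → before → counts.
eta [Sat 08:00, Sat 23:00] → during → no.
gamma [Wed 03:00, Sat 04:00] → overlaps → no.
iota [Tue 15:00, Fri 11:00] → before → counts.
kappa [Wed 14:00, Sat 04:00] → overlaps → no.
mu [Fri 04:00, Fri 16:00] → overlaps → no.
theta [Wed 23:00, Thu 13:00] → before → counts.
zeta [Thu 00:00, Sat 06:00] → overlaps → no.
Total: 3.

3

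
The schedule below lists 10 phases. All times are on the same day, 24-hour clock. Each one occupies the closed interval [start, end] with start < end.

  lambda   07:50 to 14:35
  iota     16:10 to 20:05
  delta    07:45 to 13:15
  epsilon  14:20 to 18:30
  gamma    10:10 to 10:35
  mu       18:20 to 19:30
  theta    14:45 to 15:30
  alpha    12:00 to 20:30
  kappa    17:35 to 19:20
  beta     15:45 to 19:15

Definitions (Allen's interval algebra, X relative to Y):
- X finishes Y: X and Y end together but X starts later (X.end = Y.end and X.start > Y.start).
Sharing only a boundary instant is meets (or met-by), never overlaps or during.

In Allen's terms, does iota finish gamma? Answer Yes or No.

iota = [16:10, 20:05], gamma = [10:10, 10:35].
Actual relation of iota to gamma: after.
Asked whether 'finishes' holds → No.

No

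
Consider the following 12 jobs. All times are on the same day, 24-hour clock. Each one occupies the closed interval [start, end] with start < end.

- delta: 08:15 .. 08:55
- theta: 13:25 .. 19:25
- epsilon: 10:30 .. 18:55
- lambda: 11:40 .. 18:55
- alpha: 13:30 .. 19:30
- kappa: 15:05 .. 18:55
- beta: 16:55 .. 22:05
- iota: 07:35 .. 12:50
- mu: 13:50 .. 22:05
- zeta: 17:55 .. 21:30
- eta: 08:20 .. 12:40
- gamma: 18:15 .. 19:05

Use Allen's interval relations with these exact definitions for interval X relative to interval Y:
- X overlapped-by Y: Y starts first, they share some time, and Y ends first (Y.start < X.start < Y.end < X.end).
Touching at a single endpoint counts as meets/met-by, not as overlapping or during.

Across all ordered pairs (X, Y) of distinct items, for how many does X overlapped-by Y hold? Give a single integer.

Checking all 132 ordered pairs for relation 'overlapped-by'; matching pairs in alphabetical order:
(alpha, epsilon): alpha overlapped-by epsilon ✓
(alpha, lambda): alpha overlapped-by lambda ✓
(alpha, theta): alpha overlapped-by theta ✓
(beta, alpha): beta overlapped-by alpha ✓
(beta, epsilon): beta overlapped-by epsilon ✓
(beta, kappa): beta overlapped-by kappa ✓
(beta, lambda): beta overlapped-by lambda ✓
(beta, theta): beta overlapped-by theta ✓
(epsilon, eta): epsilon overlapped-by eta ✓
(epsilon, iota): epsilon overlapped-by iota ✓
(eta, delta): eta overlapped-by delta ✓
(gamma, epsilon): gamma overlapped-by epsilon ✓
(gamma, kappa): gamma overlapped-by kappa ✓
(gamma, lambda): gamma overlapped-by lambda ✓
(lambda, eta): lambda overlapped-by eta ✓
(lambda, iota): lambda overlapped-by iota ✓
(mu, alpha): mu overlapped-by alpha ✓
(mu, epsilon): mu overlapped-by epsilon ✓
(mu, lambda): mu overlapped-by lambda ✓
(mu, theta): mu overlapped-by theta ✓
(theta, epsilon): theta overlapped-by epsilon ✓
(theta, lambda): theta overlapped-by lambda ✓
(zeta, alpha): zeta overlapped-by alpha ✓
(zeta, epsilon): zeta overlapped-by epsilon ✓
... plus 3 further pairs not listed.
Count: 27.

27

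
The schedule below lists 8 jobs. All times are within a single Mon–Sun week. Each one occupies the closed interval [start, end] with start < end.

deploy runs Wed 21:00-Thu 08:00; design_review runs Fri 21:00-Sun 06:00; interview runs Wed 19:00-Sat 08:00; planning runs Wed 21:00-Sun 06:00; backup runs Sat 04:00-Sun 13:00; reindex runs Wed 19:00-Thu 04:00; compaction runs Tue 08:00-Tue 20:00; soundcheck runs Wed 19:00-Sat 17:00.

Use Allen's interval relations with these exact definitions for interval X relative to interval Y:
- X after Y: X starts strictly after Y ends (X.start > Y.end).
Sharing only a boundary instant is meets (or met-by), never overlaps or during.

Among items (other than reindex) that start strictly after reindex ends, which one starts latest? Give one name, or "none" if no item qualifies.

backup

Target reindex = [Wed 19:00, Thu 04:00].
backup [Sat 04:00, Sun 13:00] → after → candidate.
compaction [Tue 08:00, Tue 20:00] → before → excluded.
deploy [Wed 21:00, Thu 08:00] → overlapped-by → excluded.
design_review [Fri 21:00, Sun 06:00] → after → candidate.
interview [Wed 19:00, Sat 08:00] → started-by → excluded.
planning [Wed 21:00, Sun 06:00] → overlapped-by → excluded.
soundcheck [Wed 19:00, Sat 17:00] → started-by → excluded.
Among candidates, latest start is Sat 04:00 → backup.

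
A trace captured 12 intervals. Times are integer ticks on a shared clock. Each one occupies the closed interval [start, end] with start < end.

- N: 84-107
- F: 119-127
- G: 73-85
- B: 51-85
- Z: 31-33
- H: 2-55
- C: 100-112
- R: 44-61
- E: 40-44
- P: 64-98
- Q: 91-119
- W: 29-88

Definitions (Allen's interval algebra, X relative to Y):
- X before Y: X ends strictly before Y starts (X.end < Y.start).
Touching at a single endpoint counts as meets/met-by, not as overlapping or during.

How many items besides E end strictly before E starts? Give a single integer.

Target E = [40, 44].
B [51, 85] → after → no.
C [100, 112] → after → no.
F [119, 127] → after → no.
G [73, 85] → after → no.
H [2, 55] → contains → no.
N [84, 107] → after → no.
P [64, 98] → after → no.
Q [91, 119] → after → no.
R [44, 61] → met-by → no.
W [29, 88] → contains → no.
Z [31, 33] → before → counts.
Total: 1.

1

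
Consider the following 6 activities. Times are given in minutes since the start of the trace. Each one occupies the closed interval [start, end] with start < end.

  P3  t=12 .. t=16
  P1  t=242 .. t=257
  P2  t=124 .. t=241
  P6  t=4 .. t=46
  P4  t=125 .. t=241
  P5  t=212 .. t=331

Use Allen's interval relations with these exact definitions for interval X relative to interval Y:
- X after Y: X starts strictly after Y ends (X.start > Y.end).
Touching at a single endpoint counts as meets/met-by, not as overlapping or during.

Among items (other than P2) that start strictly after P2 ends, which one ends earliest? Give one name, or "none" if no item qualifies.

Target P2 = [t=124, t=241].
P1 [t=242, t=257] → after → candidate.
P3 [t=12, t=16] → before → excluded.
P4 [t=125, t=241] → finishes → excluded.
P5 [t=212, t=331] → overlapped-by → excluded.
P6 [t=4, t=46] → before → excluded.
Among candidates, earliest end is t=257 → P1.

P1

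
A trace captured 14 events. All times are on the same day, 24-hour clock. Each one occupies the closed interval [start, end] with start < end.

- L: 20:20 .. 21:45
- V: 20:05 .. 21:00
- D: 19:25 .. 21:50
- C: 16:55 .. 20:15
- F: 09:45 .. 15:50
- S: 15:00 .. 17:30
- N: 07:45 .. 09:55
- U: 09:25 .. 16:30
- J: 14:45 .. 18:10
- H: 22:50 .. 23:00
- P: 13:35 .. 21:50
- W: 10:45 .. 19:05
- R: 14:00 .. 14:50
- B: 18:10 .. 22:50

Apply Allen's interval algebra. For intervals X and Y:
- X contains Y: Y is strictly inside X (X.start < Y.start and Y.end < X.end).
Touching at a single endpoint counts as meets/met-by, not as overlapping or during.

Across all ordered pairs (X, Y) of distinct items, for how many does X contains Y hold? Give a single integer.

Checking all 182 ordered pairs for relation 'contains'; matching pairs in alphabetical order:
(B, D): B contains D ✓
(B, L): B contains L ✓
(B, V): B contains V ✓
(D, L): D contains L ✓
(D, V): D contains V ✓
(F, R): F contains R ✓
(J, S): J contains S ✓
(P, C): P contains C ✓
(P, J): P contains J ✓
(P, L): P contains L ✓
(P, R): P contains R ✓
(P, S): P contains S ✓
(P, V): P contains V ✓
(U, F): U contains F ✓
(U, R): U contains R ✓
(W, J): W contains J ✓
(W, R): W contains R ✓
(W, S): W contains S ✓
Count: 18.

18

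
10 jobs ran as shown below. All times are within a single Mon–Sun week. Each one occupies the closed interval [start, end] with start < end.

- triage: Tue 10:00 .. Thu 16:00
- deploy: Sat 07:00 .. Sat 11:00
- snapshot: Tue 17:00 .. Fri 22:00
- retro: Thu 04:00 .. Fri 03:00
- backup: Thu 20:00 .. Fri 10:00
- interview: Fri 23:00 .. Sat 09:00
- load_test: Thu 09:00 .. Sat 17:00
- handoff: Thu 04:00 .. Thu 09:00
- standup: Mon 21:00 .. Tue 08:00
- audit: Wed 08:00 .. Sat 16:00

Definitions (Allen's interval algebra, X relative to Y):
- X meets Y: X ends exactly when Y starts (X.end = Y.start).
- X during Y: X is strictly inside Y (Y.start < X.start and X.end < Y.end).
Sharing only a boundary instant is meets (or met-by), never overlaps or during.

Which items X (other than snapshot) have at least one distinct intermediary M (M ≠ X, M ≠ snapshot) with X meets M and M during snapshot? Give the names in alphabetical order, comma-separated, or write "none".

none

Target snapshot = [Tue 17:00, Fri 22:00].
Intermediaries M with M during snapshot: backup, handoff, retro.
Via backup — items with X meets backup: none.
Via handoff — items with X meets handoff: none.
Via retro — items with X meets retro: none.
Union: none.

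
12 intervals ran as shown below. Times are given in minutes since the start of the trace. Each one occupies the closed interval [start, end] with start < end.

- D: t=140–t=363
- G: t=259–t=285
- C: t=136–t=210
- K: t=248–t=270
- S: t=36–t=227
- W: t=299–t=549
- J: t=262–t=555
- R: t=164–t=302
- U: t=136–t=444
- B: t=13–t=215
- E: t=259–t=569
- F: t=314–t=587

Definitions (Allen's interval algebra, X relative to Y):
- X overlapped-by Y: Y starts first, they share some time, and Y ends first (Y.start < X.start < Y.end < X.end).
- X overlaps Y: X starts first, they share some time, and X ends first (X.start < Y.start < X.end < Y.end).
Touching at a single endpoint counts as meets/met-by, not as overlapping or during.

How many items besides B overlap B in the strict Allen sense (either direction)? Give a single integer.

Target B = [t=13, t=215].
C [t=136, t=210] → during → no.
D [t=140, t=363] → overlapped-by → counts.
E [t=259, t=569] → after → no.
F [t=314, t=587] → after → no.
G [t=259, t=285] → after → no.
J [t=262, t=555] → after → no.
K [t=248, t=270] → after → no.
R [t=164, t=302] → overlapped-by → counts.
S [t=36, t=227] → overlapped-by → counts.
U [t=136, t=444] → overlapped-by → counts.
W [t=299, t=549] → after → no.
Total: 4.

4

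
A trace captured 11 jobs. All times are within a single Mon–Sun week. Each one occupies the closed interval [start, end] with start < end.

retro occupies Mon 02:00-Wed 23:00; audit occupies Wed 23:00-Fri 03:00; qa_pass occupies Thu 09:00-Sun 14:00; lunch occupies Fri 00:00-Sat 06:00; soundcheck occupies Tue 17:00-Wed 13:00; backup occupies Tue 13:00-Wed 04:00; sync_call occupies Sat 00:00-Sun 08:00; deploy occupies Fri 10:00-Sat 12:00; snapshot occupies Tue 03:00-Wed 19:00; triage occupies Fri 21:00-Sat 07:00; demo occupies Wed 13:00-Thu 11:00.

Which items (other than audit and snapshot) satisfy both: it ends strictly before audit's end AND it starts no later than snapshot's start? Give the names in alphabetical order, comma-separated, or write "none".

retro

Conditions: its end is strictly before audit's end (X.end < Fri 03:00) AND its start is no later than snapshot's start (X.start <= Tue 03:00).
backup: end Wed 04:00 < Fri 03:00? ✓; start Tue 13:00 <= Tue 03:00? ✗ → no.
demo: end Thu 11:00 < Fri 03:00? ✓; start Wed 13:00 <= Tue 03:00? ✗ → no.
deploy: end Sat 12:00 < Fri 03:00? ✗; start Fri 10:00 <= Tue 03:00? ✗ → no.
lunch: end Sat 06:00 < Fri 03:00? ✗; start Fri 00:00 <= Tue 03:00? ✗ → no.
qa_pass: end Sun 14:00 < Fri 03:00? ✗; start Thu 09:00 <= Tue 03:00? ✗ → no.
retro: end Wed 23:00 < Fri 03:00? ✓; start Mon 02:00 <= Tue 03:00? ✓ → yes.
soundcheck: end Wed 13:00 < Fri 03:00? ✓; start Tue 17:00 <= Tue 03:00? ✗ → no.
sync_call: end Sun 08:00 < Fri 03:00? ✗; start Sat 00:00 <= Tue 03:00? ✗ → no.
triage: end Sat 07:00 < Fri 03:00? ✗; start Fri 21:00 <= Tue 03:00? ✗ → no.
Result: retro.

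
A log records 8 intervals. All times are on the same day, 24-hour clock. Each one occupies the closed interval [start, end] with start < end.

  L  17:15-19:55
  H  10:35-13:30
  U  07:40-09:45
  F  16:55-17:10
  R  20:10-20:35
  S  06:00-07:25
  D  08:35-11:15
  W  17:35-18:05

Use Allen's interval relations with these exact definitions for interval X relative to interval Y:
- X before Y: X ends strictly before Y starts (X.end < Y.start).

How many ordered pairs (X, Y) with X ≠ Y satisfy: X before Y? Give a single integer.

Checking all 56 ordered pairs for relation 'before'; matching pairs in alphabetical order:
(D, F): D before F ✓
(D, L): D before L ✓
(D, R): D before R ✓
(D, W): D before W ✓
(F, L): F before L ✓
(F, R): F before R ✓
(F, W): F before W ✓
(H, F): H before F ✓
(H, L): H before L ✓
(H, R): H before R ✓
(H, W): H before W ✓
(L, R): L before R ✓
(S, D): S before D ✓
(S, F): S before F ✓
(S, H): S before H ✓
(S, L): S before L ✓
(S, R): S before R ✓
(S, U): S before U ✓
(S, W): S before W ✓
(U, F): U before F ✓
(U, H): U before H ✓
(U, L): U before L ✓
(U, R): U before R ✓
(U, W): U before W ✓
... plus 1 further pairs not listed.
Count: 25.

25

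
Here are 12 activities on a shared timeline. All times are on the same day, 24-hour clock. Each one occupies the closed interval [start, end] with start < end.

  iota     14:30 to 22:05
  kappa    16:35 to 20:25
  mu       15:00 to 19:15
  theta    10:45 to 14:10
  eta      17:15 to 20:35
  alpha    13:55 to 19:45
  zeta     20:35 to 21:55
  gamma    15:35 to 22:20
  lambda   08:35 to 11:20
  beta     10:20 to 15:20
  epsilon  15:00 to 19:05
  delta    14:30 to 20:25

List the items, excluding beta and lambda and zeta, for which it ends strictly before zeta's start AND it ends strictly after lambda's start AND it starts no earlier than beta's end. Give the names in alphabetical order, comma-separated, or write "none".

Conditions: its end is strictly before zeta's start (X.end < 20:35) AND its end is strictly after lambda's start (X.end > 08:35) AND its start is no earlier than beta's end (X.start >= 15:20).
alpha: end 19:45 < 20:35? ✓; end 19:45 > 08:35? ✓; start 13:55 >= 15:20? ✗ → no.
delta: end 20:25 < 20:35? ✓; end 20:25 > 08:35? ✓; start 14:30 >= 15:20? ✗ → no.
epsilon: end 19:05 < 20:35? ✓; end 19:05 > 08:35? ✓; start 15:00 >= 15:20? ✗ → no.
eta: end 20:35 < 20:35? ✗; end 20:35 > 08:35? ✓; start 17:15 >= 15:20? ✓ → no.
gamma: end 22:20 < 20:35? ✗; end 22:20 > 08:35? ✓; start 15:35 >= 15:20? ✓ → no.
iota: end 22:05 < 20:35? ✗; end 22:05 > 08:35? ✓; start 14:30 >= 15:20? ✗ → no.
kappa: end 20:25 < 20:35? ✓; end 20:25 > 08:35? ✓; start 16:35 >= 15:20? ✓ → yes.
mu: end 19:15 < 20:35? ✓; end 19:15 > 08:35? ✓; start 15:00 >= 15:20? ✗ → no.
theta: end 14:10 < 20:35? ✓; end 14:10 > 08:35? ✓; start 10:45 >= 15:20? ✗ → no.
Result: kappa.

kappa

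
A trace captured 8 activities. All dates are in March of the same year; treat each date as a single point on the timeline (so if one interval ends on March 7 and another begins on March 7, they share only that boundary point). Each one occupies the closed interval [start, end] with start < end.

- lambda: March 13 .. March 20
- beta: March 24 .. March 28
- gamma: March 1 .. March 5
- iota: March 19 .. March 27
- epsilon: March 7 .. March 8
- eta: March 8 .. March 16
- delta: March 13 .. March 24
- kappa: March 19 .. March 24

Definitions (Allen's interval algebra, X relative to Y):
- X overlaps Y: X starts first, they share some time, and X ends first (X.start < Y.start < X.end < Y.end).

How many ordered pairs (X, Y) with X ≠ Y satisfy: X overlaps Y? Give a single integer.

6

Checking all 56 ordered pairs for relation 'overlaps'; matching pairs in alphabetical order:
(delta, iota): delta overlaps iota ✓
(eta, delta): eta overlaps delta ✓
(eta, lambda): eta overlaps lambda ✓
(iota, beta): iota overlaps beta ✓
(lambda, iota): lambda overlaps iota ✓
(lambda, kappa): lambda overlaps kappa ✓
Count: 6.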